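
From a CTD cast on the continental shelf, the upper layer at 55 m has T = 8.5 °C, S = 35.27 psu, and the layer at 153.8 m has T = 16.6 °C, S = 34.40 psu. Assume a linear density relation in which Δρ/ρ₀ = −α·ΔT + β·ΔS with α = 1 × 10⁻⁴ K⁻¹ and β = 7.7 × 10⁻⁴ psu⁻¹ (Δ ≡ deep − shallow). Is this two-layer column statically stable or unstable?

ΔT = 16.6 − 8.5 = +8.1 K and ΔS = 34.40 − 35.27 = -0.87 psu (deep − shallow).
−αΔT = -8.10 × 10⁻⁴; βΔS = -6.699 × 10⁻⁴; sum Δρ/ρ₀ = -1.4799 × 10⁻³.
Δρ/ρ₀ < 0, so Δρ < 0: deeper water is lighter → statically unstable; the column would overturn.

unstable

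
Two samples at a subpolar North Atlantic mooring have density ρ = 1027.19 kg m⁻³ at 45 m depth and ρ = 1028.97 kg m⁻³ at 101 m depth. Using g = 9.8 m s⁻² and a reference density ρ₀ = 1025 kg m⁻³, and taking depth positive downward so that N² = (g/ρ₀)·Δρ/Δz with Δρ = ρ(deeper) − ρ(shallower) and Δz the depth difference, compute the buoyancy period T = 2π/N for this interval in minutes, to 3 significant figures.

Δρ = 1028.97 − 1027.19 = 1.78 kg m⁻³ over Δz = 101 − 45 = 56 m.
N² = (9.8/1025) × (1.78/56) = 3.0390 × 10⁻⁴ s⁻².
N = √(3.0390 × 10⁻⁴) = 0.017433 rad s⁻¹, so T = 2π/N = 360.42 s = 6.0070 min ≈ 6.01 min.

6.01 min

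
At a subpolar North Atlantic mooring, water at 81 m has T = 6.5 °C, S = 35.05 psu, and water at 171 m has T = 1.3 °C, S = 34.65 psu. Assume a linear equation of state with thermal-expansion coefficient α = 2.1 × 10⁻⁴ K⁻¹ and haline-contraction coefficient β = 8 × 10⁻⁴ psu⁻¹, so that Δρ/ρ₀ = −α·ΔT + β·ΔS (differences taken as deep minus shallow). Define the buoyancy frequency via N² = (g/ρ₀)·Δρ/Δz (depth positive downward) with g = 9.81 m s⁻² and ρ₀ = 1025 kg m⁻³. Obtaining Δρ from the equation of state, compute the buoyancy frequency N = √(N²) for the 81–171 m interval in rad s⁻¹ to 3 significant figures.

9.17 × 10⁻³ rad s⁻¹

ΔT = -5.2 K, ΔS = -0.40 psu (deep − shallow).
Δρ/ρ₀ = −αΔT + βΔS = 1.092 × 10⁻³ − 3.20 × 10⁻⁴ = 7.72 × 10⁻⁴, so Δρ ≈ 0.7913 kg m⁻³.
N² = (g/ρ₀)·Δρ/Δz = g·(Δρ/ρ₀)/Δz = 9.81 × 7.72 × 10⁻⁴ / 90 = 8.4148 × 10⁻⁵ s⁻².
N = √(8.4148 × 10⁻⁵) = 9.1732 × 10⁻³ rad s⁻¹ ≈ 9.17 × 10⁻³ rad s⁻¹.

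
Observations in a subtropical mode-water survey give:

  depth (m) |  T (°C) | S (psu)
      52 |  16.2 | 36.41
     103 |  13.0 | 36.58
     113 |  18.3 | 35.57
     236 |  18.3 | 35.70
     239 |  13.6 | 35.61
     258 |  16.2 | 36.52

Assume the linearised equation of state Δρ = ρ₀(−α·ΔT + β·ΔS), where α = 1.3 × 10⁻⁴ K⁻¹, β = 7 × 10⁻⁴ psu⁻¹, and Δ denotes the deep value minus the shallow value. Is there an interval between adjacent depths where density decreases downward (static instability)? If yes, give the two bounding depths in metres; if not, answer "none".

Evaluate Δρ/ρ₀ = −αΔT + βΔS across each adjacent pair:
  52–103 m: −αΔT+βΔS = −(1.3 × 10⁻⁴)(-3.2)+(7 × 10⁻⁴)(+0.17) = 5.3 × 10⁻⁴ → stable
  103–113 m: −αΔT+βΔS = −(1.3 × 10⁻⁴)(+5.3)+(7 × 10⁻⁴)(-1.01) = -1.4 × 10⁻³ → UNSTABLE
  113–236 m: −αΔT+βΔS = −(1.3 × 10⁻⁴)(+0.0)+(7 × 10⁻⁴)(+0.13) = 9.1 × 10⁻⁵ → stable
  236–239 m: −αΔT+βΔS = −(1.3 × 10⁻⁴)(-4.7)+(7 × 10⁻⁴)(-0.09) = 5.5 × 10⁻⁴ → stable
  239–258 m: −αΔT+βΔS = −(1.3 × 10⁻⁴)(+2.6)+(7 × 10⁻⁴)(+0.91) = 3.0 × 10⁻⁴ → stable
The 103–113 m interval has Δρ < 0: lighter water underlies denser water.

103–113 m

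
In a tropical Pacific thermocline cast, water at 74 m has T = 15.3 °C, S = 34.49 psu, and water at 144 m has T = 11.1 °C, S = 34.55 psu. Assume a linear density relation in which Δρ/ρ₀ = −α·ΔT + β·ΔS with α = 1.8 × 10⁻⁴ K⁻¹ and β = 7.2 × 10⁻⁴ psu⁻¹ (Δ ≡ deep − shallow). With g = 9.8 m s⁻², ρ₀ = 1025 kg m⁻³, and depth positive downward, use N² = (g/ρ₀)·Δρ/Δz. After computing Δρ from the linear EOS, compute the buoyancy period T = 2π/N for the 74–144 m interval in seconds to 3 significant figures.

ΔT = -4.2 K, ΔS = +0.06 psu (deep − shallow).
Δρ/ρ₀ = −αΔT + βΔS = 7.56 × 10⁻⁴ + 4.32 × 10⁻⁵ = 7.992 × 10⁻⁴, so Δρ ≈ 0.8192 kg m⁻³.
N² = (g/ρ₀)·Δρ/Δz = g·(Δρ/ρ₀)/Δz = 9.8 × 7.992 × 10⁻⁴ / 70 = 1.1189 × 10⁻⁴ s⁻².
N = √(1.1189 × 10⁻⁴) = 0.010578 rad s⁻¹ → T = 2π/N = 593.99 s ≈ 594 s.

594 s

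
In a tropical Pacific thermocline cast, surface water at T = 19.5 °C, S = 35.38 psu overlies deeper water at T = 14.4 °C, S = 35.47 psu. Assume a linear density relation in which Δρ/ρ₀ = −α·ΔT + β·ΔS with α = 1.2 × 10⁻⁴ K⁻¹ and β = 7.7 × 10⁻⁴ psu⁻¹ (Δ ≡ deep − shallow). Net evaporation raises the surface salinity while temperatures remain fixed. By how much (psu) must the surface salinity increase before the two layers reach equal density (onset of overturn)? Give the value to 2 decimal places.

0.88 psu

Neutral buoyancy requires −α(T_deep − T_surf) + β(S_deep − S_surf′) = 0.
S_surf′ = S_deep − (α/β)·ΔT = 35.47 − (1.2 × 10⁻⁴/7.7 × 10⁻⁴)·(-5.1) = 36.2648 psu.
Increase required: 36.2648 − 35.38 = 0.8848 psu.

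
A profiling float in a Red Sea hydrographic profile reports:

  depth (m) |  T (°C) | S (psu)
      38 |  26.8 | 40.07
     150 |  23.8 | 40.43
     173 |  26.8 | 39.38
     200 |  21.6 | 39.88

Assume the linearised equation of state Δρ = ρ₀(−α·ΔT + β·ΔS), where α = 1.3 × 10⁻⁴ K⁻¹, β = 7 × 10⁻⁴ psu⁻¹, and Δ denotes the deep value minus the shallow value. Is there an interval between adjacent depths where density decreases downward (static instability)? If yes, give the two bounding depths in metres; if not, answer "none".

Evaluate Δρ/ρ₀ = −αΔT + βΔS across each adjacent pair:
  38–150 m: −αΔT+βΔS = −(1.3 × 10⁻⁴)(-3.0)+(7 × 10⁻⁴)(+0.36) = 6.4 × 10⁻⁴ → stable
  150–173 m: −αΔT+βΔS = −(1.3 × 10⁻⁴)(+3.0)+(7 × 10⁻⁴)(-1.05) = -1.1 × 10⁻³ → UNSTABLE
  173–200 m: −αΔT+βΔS = −(1.3 × 10⁻⁴)(-5.2)+(7 × 10⁻⁴)(+0.50) = 1.0 × 10⁻³ → stable
The 150–173 m interval has Δρ < 0: lighter water underlies denser water.

150–173 m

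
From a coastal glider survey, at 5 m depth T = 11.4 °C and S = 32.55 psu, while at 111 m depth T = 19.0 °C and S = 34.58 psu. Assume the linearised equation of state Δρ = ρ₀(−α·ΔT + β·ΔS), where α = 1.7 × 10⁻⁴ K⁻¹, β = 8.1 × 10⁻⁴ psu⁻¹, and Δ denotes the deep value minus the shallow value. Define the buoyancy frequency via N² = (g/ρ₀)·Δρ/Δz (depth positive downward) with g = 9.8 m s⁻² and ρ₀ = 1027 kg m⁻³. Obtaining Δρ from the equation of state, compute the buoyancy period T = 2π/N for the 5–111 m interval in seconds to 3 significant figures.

ΔT = +7.6 K, ΔS = +2.03 psu (deep − shallow).
Δρ/ρ₀ = −αΔT + βΔS = -1.292 × 10⁻³ + 1.6443 × 10⁻³ = 3.523 × 10⁻⁴, so Δρ ≈ 0.3618 kg m⁻³.
N² = (g/ρ₀)·Δρ/Δz = g·(Δρ/ρ₀)/Δz = 9.8 × 3.523 × 10⁻⁴ / 106 = 3.2571 × 10⁻⁵ s⁻².
N = √(3.2571 × 10⁻⁵) = 5.7071 × 10⁻³ rad s⁻¹ → T = 2π/N = 1.1009 × 10³ s ≈ 1.10 × 10³ s.

1.10 × 10³ s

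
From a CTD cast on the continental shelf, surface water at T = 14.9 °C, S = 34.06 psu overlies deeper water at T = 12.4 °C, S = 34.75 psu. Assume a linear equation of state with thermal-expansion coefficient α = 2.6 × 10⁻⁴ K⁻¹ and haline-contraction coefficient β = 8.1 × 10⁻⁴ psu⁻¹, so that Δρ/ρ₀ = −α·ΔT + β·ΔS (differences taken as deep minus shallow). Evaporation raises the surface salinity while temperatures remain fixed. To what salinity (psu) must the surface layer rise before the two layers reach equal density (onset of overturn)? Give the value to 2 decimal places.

35.55 psu

Neutral buoyancy requires −α(T_deep − T_surf) + β(S_deep − S_surf′) = 0.
S_surf′ = S_deep − (α/β)·ΔT = 34.75 − (2.6 × 10⁻⁴/8.1 × 10⁻⁴)·(-2.5) = 35.5525 psu.
Increase required: 35.5525 − 34.06 = 1.4925 psu.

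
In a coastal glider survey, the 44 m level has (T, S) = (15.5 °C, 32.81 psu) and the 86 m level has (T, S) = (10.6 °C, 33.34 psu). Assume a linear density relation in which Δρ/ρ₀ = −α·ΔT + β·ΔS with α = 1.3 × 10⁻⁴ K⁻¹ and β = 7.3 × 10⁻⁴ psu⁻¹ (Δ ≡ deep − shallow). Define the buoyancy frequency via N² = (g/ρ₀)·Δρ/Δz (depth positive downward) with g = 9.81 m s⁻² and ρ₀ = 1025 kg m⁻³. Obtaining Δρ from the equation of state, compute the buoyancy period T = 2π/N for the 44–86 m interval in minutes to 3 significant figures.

6.77 min

ΔT = -4.9 K, ΔS = +0.53 psu (deep − shallow).
Δρ/ρ₀ = −αΔT + βΔS = 6.37 × 10⁻⁴ + 3.869 × 10⁻⁴ = 1.0239 × 10⁻³, so Δρ ≈ 1.049 kg m⁻³.
N² = (g/ρ₀)·Δρ/Δz = g·(Δρ/ρ₀)/Δz = 9.81 × 1.0239 × 10⁻³ / 42 = 2.3915 × 10⁻⁴ s⁻².
N = √(2.3915 × 10⁻⁴) = 0.015464 rad s⁻¹ → T = 2π/N = 406.31 s = 6.7718 min ≈ 6.77 min.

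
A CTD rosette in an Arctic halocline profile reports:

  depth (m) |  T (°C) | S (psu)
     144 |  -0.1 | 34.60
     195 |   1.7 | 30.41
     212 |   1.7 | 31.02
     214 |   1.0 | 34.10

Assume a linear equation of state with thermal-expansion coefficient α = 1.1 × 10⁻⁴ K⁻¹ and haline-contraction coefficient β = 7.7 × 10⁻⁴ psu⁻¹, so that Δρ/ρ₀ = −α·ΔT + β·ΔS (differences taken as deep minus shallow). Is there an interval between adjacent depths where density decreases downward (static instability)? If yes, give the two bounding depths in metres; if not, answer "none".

144–195 m

Evaluate Δρ/ρ₀ = −αΔT + βΔS across each adjacent pair:
  144–195 m: −αΔT+βΔS = −(1.1 × 10⁻⁴)(+1.8)+(7.7 × 10⁻⁴)(-4.19) = -3.4 × 10⁻³ → UNSTABLE
  195–212 m: −αΔT+βΔS = −(1.1 × 10⁻⁴)(+0.0)+(7.7 × 10⁻⁴)(+0.61) = 4.7 × 10⁻⁴ → stable
  212–214 m: −αΔT+βΔS = −(1.1 × 10⁻⁴)(-0.7)+(7.7 × 10⁻⁴)(+3.08) = 2.4 × 10⁻³ → stable
The 144–195 m interval has Δρ < 0: lighter water underlies denser water.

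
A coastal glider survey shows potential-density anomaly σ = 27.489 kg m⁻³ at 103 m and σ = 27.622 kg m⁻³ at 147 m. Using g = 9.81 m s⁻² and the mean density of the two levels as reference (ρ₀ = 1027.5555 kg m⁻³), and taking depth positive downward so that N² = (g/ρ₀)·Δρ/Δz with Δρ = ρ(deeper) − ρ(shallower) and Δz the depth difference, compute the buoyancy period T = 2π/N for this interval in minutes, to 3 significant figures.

19.5 min

Δρ = 1027.622 − 1027.489 = 0.133 kg m⁻³ over Δz = 147 − 103 = 44 m.
N² = (9.81/1027.5555) × (0.133/44) = 2.8858 × 10⁻⁵ s⁻².
N = √(2.8858 × 10⁻⁵) = 5.3720 × 10⁻³ rad s⁻¹, so T = 2π/N = 1.1696 × 10³ s = 19.493 min ≈ 19.5 min.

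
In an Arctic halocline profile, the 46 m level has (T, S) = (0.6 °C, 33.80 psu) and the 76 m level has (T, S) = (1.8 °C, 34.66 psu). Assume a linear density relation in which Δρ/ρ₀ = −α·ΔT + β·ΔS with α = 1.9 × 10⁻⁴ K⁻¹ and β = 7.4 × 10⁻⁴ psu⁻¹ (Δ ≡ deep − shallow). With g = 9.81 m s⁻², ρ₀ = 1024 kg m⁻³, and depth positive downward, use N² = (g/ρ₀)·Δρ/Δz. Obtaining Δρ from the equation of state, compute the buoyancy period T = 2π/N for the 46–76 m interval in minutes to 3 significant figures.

9.06 min

ΔT = +1.2 K, ΔS = +0.86 psu (deep − shallow).
Δρ/ρ₀ = −αΔT + βΔS = -2.28 × 10⁻⁴ + 6.364 × 10⁻⁴ = 4.084 × 10⁻⁴, so Δρ ≈ 0.4182 kg m⁻³.
N² = (g/ρ₀)·Δρ/Δz = g·(Δρ/ρ₀)/Δz = 9.81 × 4.084 × 10⁻⁴ / 30 = 1.3355 × 10⁻⁴ s⁻².
N = √(1.3355 × 10⁻⁴) = 0.011556 rad s⁻¹ → T = 2π/N = 543.72 s = 9.0620 min ≈ 9.06 min.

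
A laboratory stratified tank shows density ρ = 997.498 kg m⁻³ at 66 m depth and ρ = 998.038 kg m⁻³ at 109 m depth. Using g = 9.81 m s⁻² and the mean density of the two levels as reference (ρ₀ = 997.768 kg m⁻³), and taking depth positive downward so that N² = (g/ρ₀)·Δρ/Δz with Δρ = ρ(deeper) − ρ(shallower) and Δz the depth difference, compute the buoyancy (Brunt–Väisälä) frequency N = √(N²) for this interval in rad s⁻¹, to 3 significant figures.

0.0111 rad s⁻¹

Δρ = 998.038 − 997.498 = 0.540 kg m⁻³ over Δz = 109 − 66 = 43 m.
N² = (9.81/997.768) × (0.540/43) = 1.2347 × 10⁻⁴ s⁻².
N = √(1.2347 × 10⁻⁴) = 0.011112 rad s⁻¹ ≈ 0.0111 rad s⁻¹.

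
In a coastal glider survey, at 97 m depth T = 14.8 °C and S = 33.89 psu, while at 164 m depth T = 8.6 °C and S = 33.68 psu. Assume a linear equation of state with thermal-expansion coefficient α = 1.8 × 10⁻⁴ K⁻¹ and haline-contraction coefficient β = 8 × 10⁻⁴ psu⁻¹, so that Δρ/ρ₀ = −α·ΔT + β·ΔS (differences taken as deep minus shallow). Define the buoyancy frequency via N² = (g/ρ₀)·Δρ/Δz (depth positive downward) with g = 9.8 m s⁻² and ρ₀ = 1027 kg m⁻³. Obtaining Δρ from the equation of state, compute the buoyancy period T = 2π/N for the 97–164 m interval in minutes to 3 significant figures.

ΔT = -6.2 K, ΔS = -0.21 psu (deep − shallow).
Δρ/ρ₀ = −αΔT + βΔS = 1.116 × 10⁻³ − 1.68 × 10⁻⁴ = 9.48 × 10⁻⁴, so Δρ ≈ 0.9736 kg m⁻³.
N² = (g/ρ₀)·Δρ/Δz = g·(Δρ/ρ₀)/Δz = 9.8 × 9.48 × 10⁻⁴ / 67 = 1.3866 × 10⁻⁴ s⁻².
N = √(1.3866 × 10⁻⁴) = 0.011775 rad s⁻¹ → T = 2π/N = 533.60 s = 8.8933 min ≈ 8.89 min.

8.89 min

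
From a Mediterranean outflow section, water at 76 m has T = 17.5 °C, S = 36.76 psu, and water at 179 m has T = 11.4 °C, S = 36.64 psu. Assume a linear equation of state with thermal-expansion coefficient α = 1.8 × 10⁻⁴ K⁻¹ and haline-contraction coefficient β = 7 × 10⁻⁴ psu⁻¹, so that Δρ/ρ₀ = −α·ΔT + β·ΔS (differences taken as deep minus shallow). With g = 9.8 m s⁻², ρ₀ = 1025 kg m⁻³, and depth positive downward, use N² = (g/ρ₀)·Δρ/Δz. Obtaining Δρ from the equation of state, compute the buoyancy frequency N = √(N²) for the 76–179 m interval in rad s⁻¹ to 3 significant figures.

9.82 × 10⁻³ rad s⁻¹

ΔT = -6.1 K, ΔS = -0.12 psu (deep − shallow).
Δρ/ρ₀ = −αΔT + βΔS = 1.098 × 10⁻³ − 8.40 × 10⁻⁵ = 1.014 × 10⁻³, so Δρ ≈ 1.039 kg m⁻³.
N² = (g/ρ₀)·Δρ/Δz = g·(Δρ/ρ₀)/Δz = 9.8 × 1.014 × 10⁻³ / 103 = 9.6478 × 10⁻⁵ s⁻².
N = √(9.6478 × 10⁻⁵) = 9.8223 × 10⁻³ rad s⁻¹ ≈ 9.82 × 10⁻³ rad s⁻¹.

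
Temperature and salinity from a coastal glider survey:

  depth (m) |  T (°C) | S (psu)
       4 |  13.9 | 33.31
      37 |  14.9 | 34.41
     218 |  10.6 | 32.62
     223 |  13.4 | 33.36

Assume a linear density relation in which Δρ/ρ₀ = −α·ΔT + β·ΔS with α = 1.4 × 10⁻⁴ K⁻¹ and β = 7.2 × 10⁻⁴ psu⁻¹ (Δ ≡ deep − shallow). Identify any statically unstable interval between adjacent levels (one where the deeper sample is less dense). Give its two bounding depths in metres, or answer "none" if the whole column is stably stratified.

Evaluate Δρ/ρ₀ = −αΔT + βΔS across each adjacent pair:
  4–37 m: −αΔT+βΔS = −(1.4 × 10⁻⁴)(+1.0)+(7.2 × 10⁻⁴)(+1.10) = 6.5 × 10⁻⁴ → stable
  37–218 m: −αΔT+βΔS = −(1.4 × 10⁻⁴)(-4.3)+(7.2 × 10⁻⁴)(-1.79) = -6.9 × 10⁻⁴ → UNSTABLE
  218–223 m: −αΔT+βΔS = −(1.4 × 10⁻⁴)(+2.8)+(7.2 × 10⁻⁴)(+0.74) = 1.4 × 10⁻⁴ → stable
The 37–218 m interval has Δρ < 0: lighter water underlies denser water.

37–218 m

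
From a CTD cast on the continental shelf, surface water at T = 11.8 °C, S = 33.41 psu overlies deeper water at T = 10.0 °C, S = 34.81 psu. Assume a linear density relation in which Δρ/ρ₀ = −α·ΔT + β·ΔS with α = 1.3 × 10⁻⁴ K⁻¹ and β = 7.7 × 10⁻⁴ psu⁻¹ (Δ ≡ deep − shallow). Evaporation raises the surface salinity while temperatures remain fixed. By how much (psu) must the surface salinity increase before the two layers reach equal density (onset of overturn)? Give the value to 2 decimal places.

1.70 psu

Neutral buoyancy requires −α(T_deep − T_surf) + β(S_deep − S_surf′) = 0.
S_surf′ = S_deep − (α/β)·ΔT = 34.81 − (1.3 × 10⁻⁴/7.7 × 10⁻⁴)·(-1.8) = 35.1139 psu.
Increase required: 35.1139 − 33.41 = 1.7039 psu.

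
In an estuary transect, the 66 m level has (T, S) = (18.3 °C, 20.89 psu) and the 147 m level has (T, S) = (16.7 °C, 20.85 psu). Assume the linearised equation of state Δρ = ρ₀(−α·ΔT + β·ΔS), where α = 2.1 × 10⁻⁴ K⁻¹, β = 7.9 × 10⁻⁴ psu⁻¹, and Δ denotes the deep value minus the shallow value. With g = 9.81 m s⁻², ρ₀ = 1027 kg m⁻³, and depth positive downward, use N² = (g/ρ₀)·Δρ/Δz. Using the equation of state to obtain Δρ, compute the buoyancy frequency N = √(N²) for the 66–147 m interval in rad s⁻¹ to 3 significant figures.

6.07 × 10⁻³ rad s⁻¹

ΔT = -1.6 K, ΔS = -0.04 psu (deep − shallow).
Δρ/ρ₀ = −αΔT + βΔS = 3.36 × 10⁻⁴ − 3.16 × 10⁻⁵ = 3.044 × 10⁻⁴, so Δρ ≈ 0.3126 kg m⁻³.
N² = (g/ρ₀)·Δρ/Δz = g·(Δρ/ρ₀)/Δz = 9.81 × 3.044 × 10⁻⁴ / 81 = 3.6866 × 10⁻⁵ s⁻².
N = √(3.6866 × 10⁻⁵) = 6.0717 × 10⁻³ rad s⁻¹ ≈ 6.07 × 10⁻³ rad s⁻¹.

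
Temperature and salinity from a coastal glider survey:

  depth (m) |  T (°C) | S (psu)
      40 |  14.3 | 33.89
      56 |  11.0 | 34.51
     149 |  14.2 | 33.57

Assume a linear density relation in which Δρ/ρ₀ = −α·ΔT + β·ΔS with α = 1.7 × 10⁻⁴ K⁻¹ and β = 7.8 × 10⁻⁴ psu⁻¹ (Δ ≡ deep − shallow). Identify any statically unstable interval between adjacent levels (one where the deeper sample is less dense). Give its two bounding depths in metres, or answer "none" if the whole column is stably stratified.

56–149 m

Evaluate Δρ/ρ₀ = −αΔT + βΔS across each adjacent pair:
  40–56 m: −αΔT+βΔS = −(1.7 × 10⁻⁴)(-3.3)+(7.8 × 10⁻⁴)(+0.62) = 1.0 × 10⁻³ → stable
  56–149 m: −αΔT+βΔS = −(1.7 × 10⁻⁴)(+3.2)+(7.8 × 10⁻⁴)(-0.94) = -1.3 × 10⁻³ → UNSTABLE
The 56–149 m interval has Δρ < 0: lighter water underlies denser water.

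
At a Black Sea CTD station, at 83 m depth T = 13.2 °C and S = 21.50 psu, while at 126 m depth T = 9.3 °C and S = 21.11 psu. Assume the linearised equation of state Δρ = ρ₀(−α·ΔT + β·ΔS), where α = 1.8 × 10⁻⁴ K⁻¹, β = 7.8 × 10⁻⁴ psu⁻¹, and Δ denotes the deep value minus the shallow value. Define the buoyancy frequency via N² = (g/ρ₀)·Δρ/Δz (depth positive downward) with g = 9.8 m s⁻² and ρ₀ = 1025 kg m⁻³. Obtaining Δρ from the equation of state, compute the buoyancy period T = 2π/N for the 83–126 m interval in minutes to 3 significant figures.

11.0 min

ΔT = -3.9 K, ΔS = -0.39 psu (deep − shallow).
Δρ/ρ₀ = −αΔT + βΔS = 7.02 × 10⁻⁴ − 3.042 × 10⁻⁴ = 3.978 × 10⁻⁴, so Δρ ≈ 0.4077 kg m⁻³.
N² = (g/ρ₀)·Δρ/Δz = g·(Δρ/ρ₀)/Δz = 9.8 × 3.978 × 10⁻⁴ / 43 = 9.0661 × 10⁻⁵ s⁻².
N = √(9.0661 × 10⁻⁵) = 9.5216 × 10⁻³ rad s⁻¹ → T = 2π/N = 659.89 s = 10.998 min ≈ 11.0 min.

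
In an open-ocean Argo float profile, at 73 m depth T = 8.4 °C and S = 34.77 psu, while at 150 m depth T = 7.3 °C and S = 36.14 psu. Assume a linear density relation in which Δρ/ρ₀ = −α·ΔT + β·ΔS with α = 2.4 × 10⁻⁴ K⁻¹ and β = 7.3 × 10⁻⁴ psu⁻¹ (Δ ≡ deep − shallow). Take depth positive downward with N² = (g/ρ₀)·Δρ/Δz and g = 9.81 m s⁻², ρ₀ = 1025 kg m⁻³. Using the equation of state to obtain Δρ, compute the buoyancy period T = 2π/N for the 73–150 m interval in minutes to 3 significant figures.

8.25 min

ΔT = -1.1 K, ΔS = +1.37 psu (deep − shallow).
Δρ/ρ₀ = −αΔT + βΔS = 2.64 × 10⁻⁴ + 1.0001 × 10⁻³ = 1.2641 × 10⁻³, so Δρ ≈ 1.296 kg m⁻³.
N² = (g/ρ₀)·Δρ/Δz = g·(Δρ/ρ₀)/Δz = 9.81 × 1.2641 × 10⁻³ / 77 = 1.6105 × 10⁻⁴ s⁻².
N = √(1.6105 × 10⁻⁴) = 0.012691 rad s⁻¹ → T = 2π/N = 495.09 s = 8.2515 min ≈ 8.25 min.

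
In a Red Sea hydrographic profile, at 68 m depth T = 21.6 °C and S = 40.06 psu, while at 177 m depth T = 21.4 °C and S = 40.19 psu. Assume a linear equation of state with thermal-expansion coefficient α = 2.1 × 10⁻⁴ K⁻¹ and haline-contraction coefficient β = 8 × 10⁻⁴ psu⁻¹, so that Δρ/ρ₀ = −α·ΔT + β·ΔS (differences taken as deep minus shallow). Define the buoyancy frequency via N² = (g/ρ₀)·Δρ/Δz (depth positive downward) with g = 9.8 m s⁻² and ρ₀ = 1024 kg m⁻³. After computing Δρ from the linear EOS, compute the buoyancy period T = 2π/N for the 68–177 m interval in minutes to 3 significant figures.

ΔT = -0.2 K, ΔS = +0.13 psu (deep − shallow).
Δρ/ρ₀ = −αΔT + βΔS = 4.20 × 10⁻⁵ + 1.04 × 10⁻⁴ = 1.46 × 10⁻⁴, so Δρ ≈ 0.1495 kg m⁻³.
N² = (g/ρ₀)·Δρ/Δz = g·(Δρ/ρ₀)/Δz = 9.8 × 1.46 × 10⁻⁴ / 109 = 1.3127 × 10⁻⁵ s⁻².
N = √(1.3127 × 10⁻⁵) = 3.6231 × 10⁻³ rad s⁻¹ → T = 2π/N = 1.7342 × 10³ s = 28.903 min ≈ 28.9 min.

28.9 min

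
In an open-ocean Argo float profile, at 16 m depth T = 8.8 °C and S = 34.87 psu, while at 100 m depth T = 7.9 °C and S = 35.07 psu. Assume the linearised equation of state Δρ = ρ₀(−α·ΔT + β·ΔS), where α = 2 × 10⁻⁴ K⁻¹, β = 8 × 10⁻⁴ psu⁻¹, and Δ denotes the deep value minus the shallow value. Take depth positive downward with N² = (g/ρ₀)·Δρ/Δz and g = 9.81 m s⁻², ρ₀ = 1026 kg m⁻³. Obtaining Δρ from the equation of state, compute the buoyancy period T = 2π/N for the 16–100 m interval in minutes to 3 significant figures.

ΔT = -0.9 K, ΔS = +0.20 psu (deep − shallow).
Δρ/ρ₀ = −αΔT + βΔS = 1.80 × 10⁻⁴ + 1.60 × 10⁻⁴ = 3.40 × 10⁻⁴, so Δρ ≈ 0.3488 kg m⁻³.
N² = (g/ρ₀)·Δρ/Δz = g·(Δρ/ρ₀)/Δz = 9.81 × 3.40 × 10⁻⁴ / 84 = 3.9707 × 10⁻⁵ s⁻².
N = √(3.9707 × 10⁻⁵) = 6.3013 × 10⁻³ rad s⁻¹ → T = 2π/N = 997.13 s = 16.619 min ≈ 16.6 min.

16.6 min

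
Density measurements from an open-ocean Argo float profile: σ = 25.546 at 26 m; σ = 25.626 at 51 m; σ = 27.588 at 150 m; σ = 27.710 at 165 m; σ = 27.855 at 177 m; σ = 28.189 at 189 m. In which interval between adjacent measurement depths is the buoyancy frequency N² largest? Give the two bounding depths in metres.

Compute the density gradient over each adjacent pair:
  26–51 m: Δρ/Δz = 0.080/25 = 3.2 × 10⁻³ kg m⁻⁴
  51–150 m: Δρ/Δz = 1.962/99 = 0.020 kg m⁻⁴
  150–165 m: Δρ/Δz = 0.122/15 = 8.1 × 10⁻³ kg m⁻⁴
  165–177 m: Δρ/Δz = 0.145/12 = 0.012 kg m⁻⁴
  177–189 m: Δρ/Δz = 0.334/12 = 0.028 kg m⁻⁴
The largest gradient is in the 177–189 m interval — the pycnocline.

177–189 m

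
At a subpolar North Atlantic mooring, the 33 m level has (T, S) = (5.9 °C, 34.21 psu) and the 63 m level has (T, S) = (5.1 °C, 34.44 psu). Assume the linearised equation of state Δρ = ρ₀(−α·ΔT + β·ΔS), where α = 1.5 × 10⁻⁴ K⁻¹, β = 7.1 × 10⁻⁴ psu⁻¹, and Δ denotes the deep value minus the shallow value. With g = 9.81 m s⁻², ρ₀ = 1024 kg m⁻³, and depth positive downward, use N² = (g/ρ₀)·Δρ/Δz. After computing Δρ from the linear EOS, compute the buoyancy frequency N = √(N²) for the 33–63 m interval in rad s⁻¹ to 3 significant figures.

9.62 × 10⁻³ rad s⁻¹

ΔT = -0.8 K, ΔS = +0.23 psu (deep − shallow).
Δρ/ρ₀ = −αΔT + βΔS = 1.20 × 10⁻⁴ + 1.633 × 10⁻⁴ = 2.833 × 10⁻⁴, so Δρ ≈ 0.2901 kg m⁻³.
N² = (g/ρ₀)·Δρ/Δz = g·(Δρ/ρ₀)/Δz = 9.81 × 2.833 × 10⁻⁴ / 30 = 9.2639 × 10⁻⁵ s⁻².
N = √(9.2639 × 10⁻⁵) = 9.6249 × 10⁻³ rad s⁻¹ ≈ 9.62 × 10⁻³ rad s⁻¹.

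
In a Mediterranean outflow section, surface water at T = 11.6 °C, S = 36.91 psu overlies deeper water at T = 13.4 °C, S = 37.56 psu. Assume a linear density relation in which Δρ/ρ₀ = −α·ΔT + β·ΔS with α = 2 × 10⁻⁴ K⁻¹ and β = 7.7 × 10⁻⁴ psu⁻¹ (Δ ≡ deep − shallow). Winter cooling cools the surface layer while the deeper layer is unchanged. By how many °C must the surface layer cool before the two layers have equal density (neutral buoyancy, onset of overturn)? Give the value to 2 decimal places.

0.70 °C

Neutral buoyancy requires Δρ = 0, i.e. −α(T_deep − T_surf′) + β(S_deep − S_surf) = 0.
T_surf′ = T_deep − (β/α)·ΔS = 13.4 − (7.7 × 10⁻⁴/2 × 10⁻⁴)·(+0.65) = 10.8975 °C.
Cooling required: 11.6 − (10.8975) = 0.7025 °C.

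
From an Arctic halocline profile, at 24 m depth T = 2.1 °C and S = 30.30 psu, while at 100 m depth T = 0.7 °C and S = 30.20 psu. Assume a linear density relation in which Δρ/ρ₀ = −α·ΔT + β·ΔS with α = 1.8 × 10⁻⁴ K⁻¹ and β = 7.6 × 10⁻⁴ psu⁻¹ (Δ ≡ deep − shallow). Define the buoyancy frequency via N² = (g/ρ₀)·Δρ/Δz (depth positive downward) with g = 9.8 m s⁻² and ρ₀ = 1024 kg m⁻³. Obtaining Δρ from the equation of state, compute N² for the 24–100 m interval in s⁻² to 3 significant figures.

2.27 × 10⁻⁵ s⁻²

ΔT = -1.4 K, ΔS = -0.10 psu (deep − shallow).
Δρ/ρ₀ = −αΔT + βΔS = 2.52 × 10⁻⁴ − 7.60 × 10⁻⁵ = 1.76 × 10⁻⁴, so Δρ ≈ 0.1802 kg m⁻³.
N² = (g/ρ₀)·Δρ/Δz = g·(Δρ/ρ₀)/Δz = 9.8 × 1.76 × 10⁻⁴ / 76 = 2.2695 × 10⁻⁵ s⁻² ≈ 2.27 × 10⁻⁵ s⁻².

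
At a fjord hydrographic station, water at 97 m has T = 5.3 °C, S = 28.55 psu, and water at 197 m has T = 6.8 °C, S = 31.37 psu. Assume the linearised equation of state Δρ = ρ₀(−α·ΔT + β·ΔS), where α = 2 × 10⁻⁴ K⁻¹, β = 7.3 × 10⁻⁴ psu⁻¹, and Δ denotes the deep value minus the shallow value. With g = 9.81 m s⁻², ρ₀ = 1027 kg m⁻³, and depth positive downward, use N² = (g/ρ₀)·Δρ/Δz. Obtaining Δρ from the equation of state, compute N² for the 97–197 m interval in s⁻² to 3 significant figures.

1.73 × 10⁻⁴ s⁻²

ΔT = +1.5 K, ΔS = +2.82 psu (deep − shallow).
Δρ/ρ₀ = −αΔT + βΔS = -3.00 × 10⁻⁴ + 2.0586 × 10⁻³ = 1.7586 × 10⁻³, so Δρ ≈ 1.806 kg m⁻³.
N² = (g/ρ₀)·Δρ/Δz = g·(Δρ/ρ₀)/Δz = 9.81 × 1.7586 × 10⁻³ / 100 = 1.7252 × 10⁻⁴ s⁻² ≈ 1.73 × 10⁻⁴ s⁻².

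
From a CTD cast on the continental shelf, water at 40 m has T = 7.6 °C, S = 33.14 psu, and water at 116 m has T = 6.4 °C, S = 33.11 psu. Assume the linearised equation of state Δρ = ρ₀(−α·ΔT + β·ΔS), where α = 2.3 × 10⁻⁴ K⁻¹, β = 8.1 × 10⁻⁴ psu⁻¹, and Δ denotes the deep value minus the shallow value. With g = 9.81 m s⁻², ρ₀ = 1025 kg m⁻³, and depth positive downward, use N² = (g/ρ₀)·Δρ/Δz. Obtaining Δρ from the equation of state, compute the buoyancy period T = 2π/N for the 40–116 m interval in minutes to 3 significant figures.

ΔT = -1.2 K, ΔS = -0.03 psu (deep − shallow).
Δρ/ρ₀ = −αΔT + βΔS = 2.76 × 10⁻⁴ − 2.43 × 10⁻⁵ = 2.517 × 10⁻⁴, so Δρ ≈ 0.2580 kg m⁻³.
N² = (g/ρ₀)·Δρ/Δz = g·(Δρ/ρ₀)/Δz = 9.81 × 2.517 × 10⁻⁴ / 76 = 3.2489 × 10⁻⁵ s⁻².
N = √(3.2489 × 10⁻⁵) = 5.6999 × 10⁻³ rad s⁻¹ → T = 2π/N = 1.1023 × 10³ s = 18.372 min ≈ 18.4 min.

18.4 min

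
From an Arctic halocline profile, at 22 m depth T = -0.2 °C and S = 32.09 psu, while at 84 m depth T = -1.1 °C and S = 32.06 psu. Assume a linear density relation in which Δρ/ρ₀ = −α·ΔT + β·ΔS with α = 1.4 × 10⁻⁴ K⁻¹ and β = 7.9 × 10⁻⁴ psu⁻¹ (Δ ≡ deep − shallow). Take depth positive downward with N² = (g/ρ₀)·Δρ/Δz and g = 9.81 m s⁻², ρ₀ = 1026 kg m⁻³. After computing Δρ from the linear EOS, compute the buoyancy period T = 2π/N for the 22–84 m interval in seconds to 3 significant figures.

ΔT = -0.9 K, ΔS = -0.03 psu (deep − shallow).
Δρ/ρ₀ = −αΔT + βΔS = 1.26 × 10⁻⁴ − 2.37 × 10⁻⁵ = 1.023 × 10⁻⁴, so Δρ ≈ 0.1050 kg m⁻³.
N² = (g/ρ₀)·Δρ/Δz = g·(Δρ/ρ₀)/Δz = 9.81 × 1.023 × 10⁻⁴ / 62 = 1.6187 × 10⁻⁵ s⁻².
N = √(1.6187 × 10⁻⁵) = 4.0233 × 10⁻³ rad s⁻¹ → T = 2π/N = 1.5617 × 10³ s ≈ 1.56 × 10³ s.

1.56 × 10³ s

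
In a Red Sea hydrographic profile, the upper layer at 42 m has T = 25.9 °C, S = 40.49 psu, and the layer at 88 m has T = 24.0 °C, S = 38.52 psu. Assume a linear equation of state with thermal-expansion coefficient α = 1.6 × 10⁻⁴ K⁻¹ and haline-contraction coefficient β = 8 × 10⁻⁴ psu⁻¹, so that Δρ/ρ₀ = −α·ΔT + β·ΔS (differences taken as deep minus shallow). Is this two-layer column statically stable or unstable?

ΔT = 24.0 − 25.9 = -1.9 K and ΔS = 38.52 − 40.49 = -1.97 psu (deep − shallow).
−αΔT = 3.04 × 10⁻⁴; βΔS = -1.576 × 10⁻³; sum Δρ/ρ₀ = -1.272 × 10⁻³.
Δρ/ρ₀ < 0, so Δρ < 0: deeper water is lighter → statically unstable; the column would overturn.

unstable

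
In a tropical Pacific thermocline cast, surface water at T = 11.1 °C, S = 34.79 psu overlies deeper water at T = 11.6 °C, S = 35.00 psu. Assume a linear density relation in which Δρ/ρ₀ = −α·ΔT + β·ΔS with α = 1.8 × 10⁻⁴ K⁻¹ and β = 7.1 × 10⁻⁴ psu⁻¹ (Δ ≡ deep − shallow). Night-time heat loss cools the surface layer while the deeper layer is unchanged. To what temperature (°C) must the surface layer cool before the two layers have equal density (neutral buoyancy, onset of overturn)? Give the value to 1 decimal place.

10.8 °C

Neutral buoyancy requires Δρ = 0, i.e. −α(T_deep − T_surf′) + β(S_deep − S_surf) = 0.
T_surf′ = T_deep − (β/α)·ΔS = 11.6 − (7.1 × 10⁻⁴/1.8 × 10⁻⁴)·(+0.21) = 10.772 °C.
Cooling required: 11.1 − (10.772) = 0.328 °C.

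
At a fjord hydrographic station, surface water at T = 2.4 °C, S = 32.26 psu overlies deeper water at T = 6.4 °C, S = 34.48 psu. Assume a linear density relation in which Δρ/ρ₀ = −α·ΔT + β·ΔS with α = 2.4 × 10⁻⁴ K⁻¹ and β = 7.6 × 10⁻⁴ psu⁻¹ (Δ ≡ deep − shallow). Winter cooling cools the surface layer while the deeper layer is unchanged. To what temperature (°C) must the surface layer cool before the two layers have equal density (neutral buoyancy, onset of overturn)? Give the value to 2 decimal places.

Neutral buoyancy requires Δρ = 0, i.e. −α(T_deep − T_surf′) + β(S_deep − S_surf) = 0.
T_surf′ = T_deep − (β/α)·ΔS = 6.4 − (7.6 × 10⁻⁴/2.4 × 10⁻⁴)·(+2.22) = -0.6300 °C.
Cooling required: 2.4 − (-0.6300) = 3.0300 °C.

-0.63 °C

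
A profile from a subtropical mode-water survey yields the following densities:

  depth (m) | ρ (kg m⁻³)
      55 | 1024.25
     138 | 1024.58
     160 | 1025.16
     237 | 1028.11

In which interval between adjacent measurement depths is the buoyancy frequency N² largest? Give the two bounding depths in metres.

Compute the density gradient over each adjacent pair:
  55–138 m: Δρ/Δz = 0.33/83 = 4.0 × 10⁻³ kg m⁻⁴
  138–160 m: Δρ/Δz = 0.58/22 = 0.026 kg m⁻⁴
  160–237 m: Δρ/Δz = 2.95/77 = 0.038 kg m⁻⁴
The largest gradient is in the 160–237 m interval — the pycnocline.

160–237 m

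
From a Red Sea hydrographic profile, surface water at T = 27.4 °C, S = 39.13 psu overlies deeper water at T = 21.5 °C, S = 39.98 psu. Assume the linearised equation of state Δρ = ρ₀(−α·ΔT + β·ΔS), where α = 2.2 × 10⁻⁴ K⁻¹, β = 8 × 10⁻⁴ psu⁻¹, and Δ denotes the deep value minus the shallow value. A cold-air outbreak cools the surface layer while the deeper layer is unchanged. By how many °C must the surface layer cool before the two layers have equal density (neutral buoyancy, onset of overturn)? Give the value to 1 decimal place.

Neutral buoyancy requires Δρ = 0, i.e. −α(T_deep − T_surf′) + β(S_deep − S_surf) = 0.
T_surf′ = T_deep − (β/α)·ΔS = 21.5 − (8 × 10⁻⁴/2.2 × 10⁻⁴)·(+0.85) = 18.409 °C.
Cooling required: 27.4 − (18.409) = 8.991 °C.

9.0 °C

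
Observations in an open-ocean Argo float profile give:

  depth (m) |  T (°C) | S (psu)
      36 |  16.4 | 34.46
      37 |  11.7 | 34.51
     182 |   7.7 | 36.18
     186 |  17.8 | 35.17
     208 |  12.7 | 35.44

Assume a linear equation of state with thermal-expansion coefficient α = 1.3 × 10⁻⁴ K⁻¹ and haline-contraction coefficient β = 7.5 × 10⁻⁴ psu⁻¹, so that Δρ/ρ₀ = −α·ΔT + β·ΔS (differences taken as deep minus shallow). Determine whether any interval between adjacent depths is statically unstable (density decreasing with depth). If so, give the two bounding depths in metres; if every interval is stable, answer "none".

Evaluate Δρ/ρ₀ = −αΔT + βΔS across each adjacent pair:
  36–37 m: −αΔT+βΔS = −(1.3 × 10⁻⁴)(-4.7)+(7.5 × 10⁻⁴)(+0.05) = 6.5 × 10⁻⁴ → stable
  37–182 m: −αΔT+βΔS = −(1.3 × 10⁻⁴)(-4.0)+(7.5 × 10⁻⁴)(+1.67) = 1.8 × 10⁻³ → stable
  182–186 m: −αΔT+βΔS = −(1.3 × 10⁻⁴)(+10.1)+(7.5 × 10⁻⁴)(-1.01) = -2.1 × 10⁻³ → UNSTABLE
  186–208 m: −αΔT+βΔS = −(1.3 × 10⁻⁴)(-5.1)+(7.5 × 10⁻⁴)(+0.27) = 8.7 × 10⁻⁴ → stable
The 182–186 m interval has Δρ < 0: lighter water underlies denser water.

182–186 m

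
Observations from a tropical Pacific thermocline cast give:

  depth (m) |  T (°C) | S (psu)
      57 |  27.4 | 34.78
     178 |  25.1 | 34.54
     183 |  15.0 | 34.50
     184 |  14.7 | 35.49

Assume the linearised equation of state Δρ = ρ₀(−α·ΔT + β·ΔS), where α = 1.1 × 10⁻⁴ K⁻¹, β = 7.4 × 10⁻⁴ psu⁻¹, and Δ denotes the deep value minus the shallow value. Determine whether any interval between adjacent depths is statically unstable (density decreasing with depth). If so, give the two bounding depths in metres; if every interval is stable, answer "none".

none

Evaluate Δρ/ρ₀ = −αΔT + βΔS across each adjacent pair:
  57–178 m: −αΔT+βΔS = −(1.1 × 10⁻⁴)(-2.3)+(7.4 × 10⁻⁴)(-0.24) = 7.5 × 10⁻⁵ → stable
  178–183 m: −αΔT+βΔS = −(1.1 × 10⁻⁴)(-10.1)+(7.4 × 10⁻⁴)(-0.04) = 1.1 × 10⁻³ → stable
  183–184 m: −αΔT+βΔS = −(1.1 × 10⁻⁴)(-0.3)+(7.4 × 10⁻⁴)(+0.99) = 7.7 × 10⁻⁴ → stable
Every interval has Δρ > 0: the column is stably stratified throughout.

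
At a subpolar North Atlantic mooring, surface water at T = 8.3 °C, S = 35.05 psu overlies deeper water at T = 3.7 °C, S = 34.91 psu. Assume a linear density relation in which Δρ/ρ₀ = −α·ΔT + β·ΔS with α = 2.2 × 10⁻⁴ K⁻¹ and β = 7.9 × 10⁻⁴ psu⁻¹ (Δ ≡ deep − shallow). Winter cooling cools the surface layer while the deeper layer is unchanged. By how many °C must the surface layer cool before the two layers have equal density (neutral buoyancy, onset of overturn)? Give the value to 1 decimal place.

Neutral buoyancy requires Δρ = 0, i.e. −α(T_deep − T_surf′) + β(S_deep − S_surf) = 0.
T_surf′ = T_deep − (β/α)·ΔS = 3.7 − (7.9 × 10⁻⁴/2.2 × 10⁻⁴)·(-0.14) = 4.203 °C.
Cooling required: 8.3 − (4.203) = 4.097 °C.

4.1 °C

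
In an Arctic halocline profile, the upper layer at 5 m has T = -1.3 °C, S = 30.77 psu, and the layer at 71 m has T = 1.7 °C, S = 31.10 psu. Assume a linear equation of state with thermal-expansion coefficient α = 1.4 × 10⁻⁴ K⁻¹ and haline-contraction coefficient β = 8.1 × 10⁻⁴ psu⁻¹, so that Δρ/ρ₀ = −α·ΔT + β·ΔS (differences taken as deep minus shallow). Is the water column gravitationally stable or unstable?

ΔT = 1.7 − -1.3 = +3.0 K and ΔS = 31.10 − 30.77 = +0.33 psu (deep − shallow).
−αΔT = -4.20 × 10⁻⁴; βΔS = 2.673 × 10⁻⁴; sum Δρ/ρ₀ = -1.527 × 10⁻⁴.
Δρ/ρ₀ < 0, so Δρ < 0: deeper water is lighter → statically unstable; the column would overturn.

unstable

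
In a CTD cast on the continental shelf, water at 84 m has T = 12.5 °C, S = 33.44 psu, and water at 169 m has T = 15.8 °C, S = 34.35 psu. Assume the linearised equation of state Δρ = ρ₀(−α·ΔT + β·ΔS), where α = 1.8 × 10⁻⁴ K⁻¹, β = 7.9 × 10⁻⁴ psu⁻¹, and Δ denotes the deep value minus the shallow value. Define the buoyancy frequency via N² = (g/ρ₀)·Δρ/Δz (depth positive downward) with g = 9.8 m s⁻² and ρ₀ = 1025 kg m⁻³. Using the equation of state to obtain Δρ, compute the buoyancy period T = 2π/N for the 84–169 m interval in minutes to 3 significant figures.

27.6 min

ΔT = +3.3 K, ΔS = +0.91 psu (deep − shallow).
Δρ/ρ₀ = −αΔT + βΔS = -5.94 × 10⁻⁴ + 7.189 × 10⁻⁴ = 1.249 × 10⁻⁴, so Δρ ≈ 0.1280 kg m⁻³.
N² = (g/ρ₀)·Δρ/Δz = g·(Δρ/ρ₀)/Δz = 9.8 × 1.249 × 10⁻⁴ / 85 = 1.4400 × 10⁻⁵ s⁻².
N = √(1.4400 × 10⁻⁵) = 3.7947 × 10⁻³ rad s⁻¹ → T = 2π/N = 1.6558 × 10³ s = 27.597 min ≈ 27.6 min.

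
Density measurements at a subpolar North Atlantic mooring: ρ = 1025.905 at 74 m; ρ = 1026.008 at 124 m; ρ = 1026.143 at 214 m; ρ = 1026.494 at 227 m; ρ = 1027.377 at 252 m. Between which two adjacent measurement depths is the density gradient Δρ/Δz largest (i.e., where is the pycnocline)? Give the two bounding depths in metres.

227–252 m

Compute the density gradient over each adjacent pair:
  74–124 m: Δρ/Δz = 0.103/50 = 2.1 × 10⁻³ kg m⁻⁴
  124–214 m: Δρ/Δz = 0.135/90 = 1.5 × 10⁻³ kg m⁻⁴
  214–227 m: Δρ/Δz = 0.351/13 = 0.027 kg m⁻⁴
  227–252 m: Δρ/Δz = 0.883/25 = 0.035 kg m⁻⁴
The largest gradient is in the 227–252 m interval — the pycnocline.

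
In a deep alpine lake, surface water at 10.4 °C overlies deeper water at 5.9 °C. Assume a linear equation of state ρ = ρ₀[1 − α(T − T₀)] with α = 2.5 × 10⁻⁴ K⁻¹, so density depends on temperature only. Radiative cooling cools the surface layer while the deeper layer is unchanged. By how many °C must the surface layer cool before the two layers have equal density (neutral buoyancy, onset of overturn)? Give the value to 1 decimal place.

With temperature the only control, equal density requires T_surf′ = T_deep.
T_surf′ = 5.9 °C.
Cooling required: 10.4 − 5.9 = 4.5 °C.

4.5 °C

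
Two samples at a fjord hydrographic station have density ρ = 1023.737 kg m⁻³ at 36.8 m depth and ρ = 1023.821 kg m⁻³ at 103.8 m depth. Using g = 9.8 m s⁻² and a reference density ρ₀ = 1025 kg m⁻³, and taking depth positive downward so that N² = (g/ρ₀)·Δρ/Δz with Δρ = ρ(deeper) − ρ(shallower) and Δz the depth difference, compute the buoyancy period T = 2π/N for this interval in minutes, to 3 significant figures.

Δρ = 1023.821 − 1023.737 = 0.084 kg m⁻³ over Δz = 103.8 − 36.8 = 67 m.
N² = (9.8/1025) × (0.084/67) = 1.1987 × 10⁻⁵ s⁻².
N = √(1.1987 × 10⁻⁵) = 3.4622 × 10⁻³ rad s⁻¹, so T = 2π/N = 1.8148 × 10³ s = 30.247 min ≈ 30.2 min.

30.2 min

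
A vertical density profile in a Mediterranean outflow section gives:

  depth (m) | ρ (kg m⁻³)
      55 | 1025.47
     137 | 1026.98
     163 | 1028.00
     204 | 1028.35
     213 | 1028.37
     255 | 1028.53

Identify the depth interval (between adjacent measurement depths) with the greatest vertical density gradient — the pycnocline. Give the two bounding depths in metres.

137–163 m

Compute the density gradient over each adjacent pair:
  55–137 m: Δρ/Δz = 1.51/82 = 0.018 kg m⁻⁴
  137–163 m: Δρ/Δz = 1.02/26 = 0.039 kg m⁻⁴
  163–204 m: Δρ/Δz = 0.35/41 = 8.5 × 10⁻³ kg m⁻⁴
  204–213 m: Δρ/Δz = 0.02/9 = 2.2 × 10⁻³ kg m⁻⁴
  213–255 m: Δρ/Δz = 0.16/42 = 3.8 × 10⁻³ kg m⁻⁴
The largest gradient is in the 137–163 m interval — the pycnocline.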